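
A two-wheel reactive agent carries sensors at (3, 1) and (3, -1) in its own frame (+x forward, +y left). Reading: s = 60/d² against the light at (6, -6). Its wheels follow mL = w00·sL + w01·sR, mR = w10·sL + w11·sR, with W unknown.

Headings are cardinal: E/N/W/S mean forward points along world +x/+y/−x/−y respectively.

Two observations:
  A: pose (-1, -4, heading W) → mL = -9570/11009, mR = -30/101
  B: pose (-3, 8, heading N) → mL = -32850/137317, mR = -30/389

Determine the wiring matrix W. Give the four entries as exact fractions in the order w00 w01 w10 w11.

obs A: pose=(-1,-4,W) → sL=60/101, sR=60/109, mL=-9570/11009, mR=-30/101
obs B: pose=(-3,8,N) → sL=60/389, sR=60/353, mL=-32850/137317, mR=-30/389
sensor matrix S = [[60/101, 60/109], [60/389, 60/353]]; det S = 24292800/1511722853
solve [mL_A; mL_B] = S·[w00; w01] and [mR_A; mR_B] = S·[w10; w11]:
  w00 = -1, w01 = -1/2, w10 = -1/2, w11 = 0

-1 -1/2 -1/2 0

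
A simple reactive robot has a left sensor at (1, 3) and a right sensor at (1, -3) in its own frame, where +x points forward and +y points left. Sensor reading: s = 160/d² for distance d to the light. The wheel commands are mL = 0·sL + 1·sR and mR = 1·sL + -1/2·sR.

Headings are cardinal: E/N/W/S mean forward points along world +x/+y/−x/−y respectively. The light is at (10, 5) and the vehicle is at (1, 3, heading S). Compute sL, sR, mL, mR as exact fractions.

32/9 160/153 160/153 464/153

left sensor world pos  = (4, 2); dL² = 45
right sensor world pos = (-2, 2); dR² = 153
sL = 160/45 = 32/9
sR = 160/153 = 160/153
mL = 0·sL + 1·sR = 160/153
mR = 1·sL + -1/2·sR = 464/153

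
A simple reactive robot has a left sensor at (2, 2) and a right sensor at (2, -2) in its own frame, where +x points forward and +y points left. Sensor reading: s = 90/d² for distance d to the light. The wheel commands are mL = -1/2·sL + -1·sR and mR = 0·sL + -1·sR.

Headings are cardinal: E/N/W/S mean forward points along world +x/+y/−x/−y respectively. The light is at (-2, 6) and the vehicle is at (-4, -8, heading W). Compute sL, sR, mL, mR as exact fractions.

45/136 9/16 -99/136 -9/16

left sensor world pos  = (-6, -10); dL² = 272
right sensor world pos = (-6, -6); dR² = 160
sL = 90/272 = 45/136
sR = 90/160 = 9/16
mL = -1/2·sL + -1·sR = -99/136
mR = 0·sL + -1·sR = -9/16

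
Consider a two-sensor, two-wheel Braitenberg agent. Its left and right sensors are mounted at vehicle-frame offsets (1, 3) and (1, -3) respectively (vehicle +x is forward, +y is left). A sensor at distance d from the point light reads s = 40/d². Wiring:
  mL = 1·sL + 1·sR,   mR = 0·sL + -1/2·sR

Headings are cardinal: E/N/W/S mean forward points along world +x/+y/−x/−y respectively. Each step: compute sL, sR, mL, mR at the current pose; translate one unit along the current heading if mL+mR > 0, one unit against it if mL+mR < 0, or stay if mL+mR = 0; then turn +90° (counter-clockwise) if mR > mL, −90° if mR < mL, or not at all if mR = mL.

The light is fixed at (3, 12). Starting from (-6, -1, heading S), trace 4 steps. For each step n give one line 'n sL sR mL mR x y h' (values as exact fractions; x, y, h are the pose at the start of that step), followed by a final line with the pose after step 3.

0 5/29 2/17 143/493 -1/17 -6 -1 S
1 40/389 40/221 24400/85969 -20/221 -6 -2 W
2 20/169 20/109 5560/18421 -10/109 -7 -2 N
3 40/181 40/337 20720/60997 -20/337 -7 -1 E
final -6 -1 S

n=0: pose=(-6,-1,S); sL=5/29, sR=2/17; mL=143/493, mR=-1/17; mL+mR=114/493 → advance +1; mR−mL=-172/493 → turn -1·90°
n=1: pose=(-6,-2,W); sL=40/389, sR=40/221; mL=24400/85969, mR=-20/221; mL+mR=16620/85969 → advance +1; mR−mL=-32180/85969 → turn -1·90°
n=2: pose=(-7,-2,N); sL=20/169, sR=20/109; mL=5560/18421, mR=-10/109; mL+mR=3870/18421 → advance +1; mR−mL=-7250/18421 → turn -1·90°
n=3: pose=(-7,-1,E); sL=40/181, sR=40/337; mL=20720/60997, mR=-20/337; mL+mR=17100/60997 → advance +1; mR−mL=-24340/60997 → turn -1·90°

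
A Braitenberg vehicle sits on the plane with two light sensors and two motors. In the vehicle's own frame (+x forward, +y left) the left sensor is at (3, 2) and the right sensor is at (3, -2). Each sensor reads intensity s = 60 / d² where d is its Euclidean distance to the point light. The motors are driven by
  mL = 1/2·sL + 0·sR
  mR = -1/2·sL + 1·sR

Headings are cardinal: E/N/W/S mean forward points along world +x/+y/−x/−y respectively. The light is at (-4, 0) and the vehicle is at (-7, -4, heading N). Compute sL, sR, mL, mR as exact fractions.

left sensor world pos  = (-9, -1); dL² = 26
right sensor world pos = (-5, -1); dR² = 2
sL = 60/26 = 30/13
sR = 60/2 = 30
mL = 1/2·sL + 0·sR = 15/13
mR = -1/2·sL + 1·sR = 375/13

30/13 30 15/13 375/13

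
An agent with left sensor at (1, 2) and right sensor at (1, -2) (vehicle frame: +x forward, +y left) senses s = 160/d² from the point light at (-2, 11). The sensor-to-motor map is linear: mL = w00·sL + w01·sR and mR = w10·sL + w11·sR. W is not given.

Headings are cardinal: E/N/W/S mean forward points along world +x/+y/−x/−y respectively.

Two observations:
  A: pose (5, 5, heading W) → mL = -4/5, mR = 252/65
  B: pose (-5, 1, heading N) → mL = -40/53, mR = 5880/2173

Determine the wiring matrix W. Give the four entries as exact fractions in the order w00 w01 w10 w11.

-1/2 0 1/2 1

obs A: pose=(5,5,W) → sL=8/5, sR=40/13, mL=-4/5, mR=252/65
obs B: pose=(-5,1,N) → sL=80/53, sR=80/41, mL=-40/53, mR=5880/2173
sensor matrix S = [[8/5, 40/13], [80/53, 80/41]]; det S = -43008/28249
solve [mL_A; mL_B] = S·[w00; w01] and [mR_A; mR_B] = S·[w10; w11]:
  w00 = -1/2, w01 = 0, w10 = 1/2, w11 = 1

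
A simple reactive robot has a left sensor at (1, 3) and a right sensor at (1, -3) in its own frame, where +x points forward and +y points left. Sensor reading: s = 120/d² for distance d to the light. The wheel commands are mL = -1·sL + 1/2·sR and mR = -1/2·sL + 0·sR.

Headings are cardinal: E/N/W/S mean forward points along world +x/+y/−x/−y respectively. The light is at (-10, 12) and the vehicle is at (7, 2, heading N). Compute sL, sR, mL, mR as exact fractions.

120/277 120/481 -41100/133237 -60/277

left sensor world pos  = (4, 3); dL² = 277
right sensor world pos = (10, 3); dR² = 481
sL = 120/277 = 120/277
sR = 120/481 = 120/481
mL = -1·sL + 1/2·sR = -41100/133237
mR = -1/2·sL + 0·sR = -60/277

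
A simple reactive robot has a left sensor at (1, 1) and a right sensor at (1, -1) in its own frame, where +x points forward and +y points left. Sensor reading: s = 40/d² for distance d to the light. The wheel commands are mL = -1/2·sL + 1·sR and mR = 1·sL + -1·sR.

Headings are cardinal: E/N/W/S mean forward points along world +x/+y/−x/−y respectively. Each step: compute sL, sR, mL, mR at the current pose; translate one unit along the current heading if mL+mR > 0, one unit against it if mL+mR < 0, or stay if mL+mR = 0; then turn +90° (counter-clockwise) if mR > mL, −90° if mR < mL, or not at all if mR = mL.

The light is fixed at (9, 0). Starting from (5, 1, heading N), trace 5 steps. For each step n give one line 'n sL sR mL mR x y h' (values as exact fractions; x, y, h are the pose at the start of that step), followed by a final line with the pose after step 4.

n=0: pose=(5,1,N); sL=40/29, sR=40/13; mL=900/377, mR=-640/377; mL+mR=20/29 → advance +1; mR−mL=-1540/377 → turn -1·90°
n=1: pose=(5,2,E); sL=20/9, sR=4; mL=26/9, mR=-16/9; mL+mR=10/9 → advance +1; mR−mL=-14/3 → turn -1·90°
n=2: pose=(6,2,S); sL=8, sR=40/17; mL=-28/17, mR=96/17; mL+mR=4 → advance +1; mR−mL=124/17 → turn +1·90°
n=3: pose=(6,1,E); sL=5, sR=10; mL=15/2, mR=-5; mL+mR=5/2 → advance +1; mR−mL=-25/2 → turn -1·90°
n=4: pose=(7,1,S); sL=40, sR=40/9; mL=-140/9, mR=320/9; mL+mR=20 → advance +1; mR−mL=460/9 → turn +1·90°

0 40/29 40/13 900/377 -640/377 5 1 N
1 20/9 4 26/9 -16/9 5 2 E
2 8 40/17 -28/17 96/17 6 2 S
3 5 10 15/2 -5 6 1 E
4 40 40/9 -140/9 320/9 7 1 S
final 7 0 E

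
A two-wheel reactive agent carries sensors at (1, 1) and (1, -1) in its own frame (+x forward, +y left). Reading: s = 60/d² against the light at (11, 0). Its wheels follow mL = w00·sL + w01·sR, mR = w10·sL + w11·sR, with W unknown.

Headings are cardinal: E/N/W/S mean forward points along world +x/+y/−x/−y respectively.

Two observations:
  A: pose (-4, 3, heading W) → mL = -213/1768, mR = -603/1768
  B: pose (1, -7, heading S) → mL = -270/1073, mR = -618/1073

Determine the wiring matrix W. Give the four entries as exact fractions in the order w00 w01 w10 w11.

-1 1/2 -1 -1/2

obs A: pose=(-4,3,W) → sL=3/13, sR=15/68, mL=-213/1768, mR=-603/1768
obs B: pose=(1,-7,S) → sL=12/29, sR=12/37, mL=-270/1073, mR=-618/1073
sensor matrix S = [[3/13, 15/68], [12/29, 12/37]]; det S = -3897/237133
solve [mL_A; mL_B] = S·[w00; w01] and [mR_A; mR_B] = S·[w10; w11]:
  w00 = -1, w01 = 1/2, w10 = -1, w11 = -1/2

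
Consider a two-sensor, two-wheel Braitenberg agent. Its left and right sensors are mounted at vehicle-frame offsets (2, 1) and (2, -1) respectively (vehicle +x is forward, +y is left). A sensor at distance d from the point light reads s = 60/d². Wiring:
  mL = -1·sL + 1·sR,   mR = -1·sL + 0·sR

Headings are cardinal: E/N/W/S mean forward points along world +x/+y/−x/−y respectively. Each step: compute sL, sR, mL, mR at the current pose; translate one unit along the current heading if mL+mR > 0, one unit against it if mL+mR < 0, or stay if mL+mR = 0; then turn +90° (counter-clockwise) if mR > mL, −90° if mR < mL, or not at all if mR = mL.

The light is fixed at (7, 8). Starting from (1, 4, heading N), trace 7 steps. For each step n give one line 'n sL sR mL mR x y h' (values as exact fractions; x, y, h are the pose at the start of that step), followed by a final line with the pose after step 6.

0 60/53 60/29 1440/1537 -60/53 1 4 N
1 15/8 15/13 -75/104 -15/8 1 3 E
2 12/17 60/113 -336/1921 -12/17 0 3 S
3 30/53 2/3 16/159 -30/53 0 4 W
4 60/53 60/29 1440/1537 -60/53 1 4 N
5 15/8 15/13 -75/104 -15/8 1 3 E
6 12/17 60/113 -336/1921 -12/17 0 3 S
final 0 4 W

n=0: pose=(1,4,N); sL=60/53, sR=60/29; mL=1440/1537, mR=-60/53; mL+mR=-300/1537 → advance -1; mR−mL=-60/29 → turn -1·90°
n=1: pose=(1,3,E); sL=15/8, sR=15/13; mL=-75/104, mR=-15/8; mL+mR=-135/52 → advance -1; mR−mL=-15/13 → turn -1·90°
n=2: pose=(0,3,S); sL=12/17, sR=60/113; mL=-336/1921, mR=-12/17; mL+mR=-1692/1921 → advance -1; mR−mL=-60/113 → turn -1·90°
n=3: pose=(0,4,W); sL=30/53, sR=2/3; mL=16/159, mR=-30/53; mL+mR=-74/159 → advance -1; mR−mL=-2/3 → turn -1·90°
n=4: pose=(1,4,N); sL=60/53, sR=60/29; mL=1440/1537, mR=-60/53; mL+mR=-300/1537 → advance -1; mR−mL=-60/29 → turn -1·90°
n=5: pose=(1,3,E); sL=15/8, sR=15/13; mL=-75/104, mR=-15/8; mL+mR=-135/52 → advance -1; mR−mL=-15/13 → turn -1·90°
n=6: pose=(0,3,S); sL=12/17, sR=60/113; mL=-336/1921, mR=-12/17; mL+mR=-1692/1921 → advance -1; mR−mL=-60/113 → turn -1·90°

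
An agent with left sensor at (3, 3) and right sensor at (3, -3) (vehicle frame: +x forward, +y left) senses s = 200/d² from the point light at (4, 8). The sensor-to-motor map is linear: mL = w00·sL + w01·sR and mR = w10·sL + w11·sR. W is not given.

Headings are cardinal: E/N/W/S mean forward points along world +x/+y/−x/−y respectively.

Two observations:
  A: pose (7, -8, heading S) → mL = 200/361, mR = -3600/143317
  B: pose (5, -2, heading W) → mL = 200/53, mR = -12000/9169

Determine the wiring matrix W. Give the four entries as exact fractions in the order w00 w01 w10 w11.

0 1 1/2 -1/2

obs A: pose=(7,-8,S) → sL=200/397, sR=200/361, mL=200/361, mR=-3600/143317
obs B: pose=(5,-2,W) → sL=200/173, sR=200/53, mL=200/53, mR=-12000/9169
sensor matrix S = [[200/397, 200/361], [200/173, 200/53]]; det S = 1656480000/1314073573
solve [mL_A; mL_B] = S·[w00; w01] and [mR_A; mR_B] = S·[w10; w11]:
  w00 = 0, w01 = 1, w10 = 1/2, w11 = -1/2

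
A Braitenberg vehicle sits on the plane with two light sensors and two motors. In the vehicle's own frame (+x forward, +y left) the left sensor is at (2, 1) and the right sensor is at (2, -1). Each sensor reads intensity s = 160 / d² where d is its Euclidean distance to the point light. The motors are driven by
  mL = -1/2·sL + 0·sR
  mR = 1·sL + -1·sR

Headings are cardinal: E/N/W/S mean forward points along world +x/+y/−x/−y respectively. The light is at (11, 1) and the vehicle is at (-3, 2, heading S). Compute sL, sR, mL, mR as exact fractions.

16/17 80/113 -8/17 448/1921

left sensor world pos  = (-2, 0); dL² = 170
right sensor world pos = (-4, 0); dR² = 226
sL = 160/170 = 16/17
sR = 160/226 = 80/113
mL = -1/2·sL + 0·sR = -8/17
mR = 1·sL + -1·sR = 448/1921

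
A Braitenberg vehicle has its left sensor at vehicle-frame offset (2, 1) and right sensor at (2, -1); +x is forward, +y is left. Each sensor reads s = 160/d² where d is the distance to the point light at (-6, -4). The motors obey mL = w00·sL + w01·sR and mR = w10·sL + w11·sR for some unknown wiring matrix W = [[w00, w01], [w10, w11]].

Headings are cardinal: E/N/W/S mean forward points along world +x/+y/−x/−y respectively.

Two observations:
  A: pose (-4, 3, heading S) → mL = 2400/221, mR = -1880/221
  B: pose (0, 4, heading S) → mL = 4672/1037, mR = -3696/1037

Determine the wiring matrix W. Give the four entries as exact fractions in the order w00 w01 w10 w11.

obs A: pose=(-4,3,S) → sL=80/17, sR=80/13, mL=2400/221, mR=-1880/221
obs B: pose=(0,4,S) → sL=32/17, sR=160/61, mL=4672/1037, mR=-3696/1037
sensor matrix S = [[80/17, 80/13], [32/17, 160/61]]; det S = 10240/13481
solve [mL_A; mL_B] = S·[w00; w01] and [mR_A; mR_B] = S·[w10; w11]:
  w00 = 1, w01 = 1, w10 = -1/2, w11 = -1

1 1 -1/2 -1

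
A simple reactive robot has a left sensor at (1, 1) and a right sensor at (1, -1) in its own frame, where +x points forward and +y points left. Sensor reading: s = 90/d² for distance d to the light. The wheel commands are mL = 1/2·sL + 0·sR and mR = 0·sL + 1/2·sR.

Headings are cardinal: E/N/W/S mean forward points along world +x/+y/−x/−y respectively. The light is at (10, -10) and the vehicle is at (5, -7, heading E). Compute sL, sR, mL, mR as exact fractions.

45/16 9/2 45/32 9/4

left sensor world pos  = (6, -6); dL² = 32
right sensor world pos = (6, -8); dR² = 20
sL = 90/32 = 45/16
sR = 90/20 = 9/2
mL = 1/2·sL + 0·sR = 45/32
mR = 0·sL + 1/2·sR = 9/4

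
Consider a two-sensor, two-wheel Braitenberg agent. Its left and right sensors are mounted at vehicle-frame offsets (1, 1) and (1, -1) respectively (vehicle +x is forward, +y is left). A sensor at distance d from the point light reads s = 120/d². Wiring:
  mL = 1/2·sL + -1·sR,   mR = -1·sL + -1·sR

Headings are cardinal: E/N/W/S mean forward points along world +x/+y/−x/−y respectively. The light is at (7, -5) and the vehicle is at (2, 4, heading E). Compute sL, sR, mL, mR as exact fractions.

30/29 3/2 -57/58 -147/58

left sensor world pos  = (3, 5); dL² = 116
right sensor world pos = (3, 3); dR² = 80
sL = 120/116 = 30/29
sR = 120/80 = 3/2
mL = 1/2·sL + -1·sR = -57/58
mR = -1·sL + -1·sR = -147/58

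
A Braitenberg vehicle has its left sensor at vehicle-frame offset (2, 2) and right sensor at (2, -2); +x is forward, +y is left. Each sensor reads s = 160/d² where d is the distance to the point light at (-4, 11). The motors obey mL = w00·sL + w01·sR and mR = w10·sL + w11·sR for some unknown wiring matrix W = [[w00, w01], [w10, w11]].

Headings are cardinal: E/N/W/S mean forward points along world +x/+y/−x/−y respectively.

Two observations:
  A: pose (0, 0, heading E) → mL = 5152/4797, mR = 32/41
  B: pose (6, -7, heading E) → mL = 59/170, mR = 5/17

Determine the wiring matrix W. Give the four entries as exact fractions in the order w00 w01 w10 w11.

1/2 1/2 0 1

obs A: pose=(0,0,E) → sL=160/117, sR=32/41, mL=5152/4797, mR=32/41
obs B: pose=(6,-7,E) → sL=2/5, sR=5/17, mL=59/170, mR=5/17
sensor matrix S = [[160/117, 32/41], [2/5, 5/17]]; det S = 36704/407745
solve [mL_A; mL_B] = S·[w00; w01] and [mR_A; mR_B] = S·[w10; w11]:
  w00 = 1/2, w01 = 1/2, w10 = 0, w11 = 1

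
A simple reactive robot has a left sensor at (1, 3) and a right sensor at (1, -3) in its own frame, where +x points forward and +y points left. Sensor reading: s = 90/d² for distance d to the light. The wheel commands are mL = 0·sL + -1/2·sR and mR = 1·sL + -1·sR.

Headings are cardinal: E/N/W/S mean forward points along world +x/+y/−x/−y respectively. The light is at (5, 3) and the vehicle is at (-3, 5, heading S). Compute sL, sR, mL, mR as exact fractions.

left sensor world pos  = (0, 4); dL² = 26
right sensor world pos = (-6, 4); dR² = 122
sL = 90/26 = 45/13
sR = 90/122 = 45/61
mL = 0·sL + -1/2·sR = -45/122
mR = 1·sL + -1·sR = 2160/793

45/13 45/61 -45/122 2160/793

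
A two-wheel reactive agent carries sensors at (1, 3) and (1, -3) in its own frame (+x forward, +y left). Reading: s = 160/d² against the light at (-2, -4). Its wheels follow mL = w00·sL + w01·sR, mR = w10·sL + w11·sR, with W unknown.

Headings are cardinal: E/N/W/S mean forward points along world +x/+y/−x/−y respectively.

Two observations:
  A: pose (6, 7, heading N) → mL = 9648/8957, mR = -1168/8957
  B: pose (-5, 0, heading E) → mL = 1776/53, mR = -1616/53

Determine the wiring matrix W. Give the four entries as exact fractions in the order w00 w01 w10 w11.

1/2 1 1/2 -1

obs A: pose=(6,7,N) → sL=160/169, sR=32/53, mL=9648/8957, mR=-1168/8957
obs B: pose=(-5,0,E) → sL=160/53, sR=32, mL=1776/53, mR=-1616/53
sensor matrix S = [[160/169, 32/53], [160/53, 32]]; det S = 13516800/474721
solve [mL_A; mL_B] = S·[w00; w01] and [mR_A; mR_B] = S·[w10; w11]:
  w00 = 1/2, w01 = 1, w10 = 1/2, w11 = -1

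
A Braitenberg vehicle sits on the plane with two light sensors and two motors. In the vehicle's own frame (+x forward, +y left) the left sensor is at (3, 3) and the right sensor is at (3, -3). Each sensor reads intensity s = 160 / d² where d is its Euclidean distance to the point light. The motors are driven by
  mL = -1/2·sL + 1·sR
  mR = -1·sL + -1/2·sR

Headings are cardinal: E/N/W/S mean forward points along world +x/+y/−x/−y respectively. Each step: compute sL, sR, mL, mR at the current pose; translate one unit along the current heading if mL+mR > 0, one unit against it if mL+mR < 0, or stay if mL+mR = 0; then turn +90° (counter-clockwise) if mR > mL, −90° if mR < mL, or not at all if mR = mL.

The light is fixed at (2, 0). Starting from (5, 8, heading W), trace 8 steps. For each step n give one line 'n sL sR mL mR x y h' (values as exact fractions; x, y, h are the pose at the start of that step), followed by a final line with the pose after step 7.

n=0: pose=(5,8,W); sL=32/5, sR=160/121; mL=-1136/605, mR=-4272/605; mL+mR=-5408/605 → advance -1; mR−mL=-3136/605 → turn -1·90°
n=1: pose=(6,8,N); sL=80/61, sR=16/17; mL=296/1037, mR=-1848/1037; mL+mR=-1552/1037 → advance -1; mR−mL=-2144/1037 → turn -1·90°
n=2: pose=(6,7,E); sL=160/149, sR=32/13; mL=3728/1937, mR=-4464/1937; mL+mR=-736/1937 → advance -1; mR−mL=-8192/1937 → turn -1·90°
n=3: pose=(5,7,S); sL=40/13, sR=10; mL=110/13, mR=-105/13; mL+mR=5/13 → advance +1; mR−mL=-215/13 → turn -1·90°
n=4: pose=(5,6,W); sL=160/9, sR=160/81; mL=-560/81, mR=-1520/81; mL+mR=-2080/81 → advance -1; mR−mL=-320/27 → turn -1·90°
n=5: pose=(6,6,N); sL=80/41, sR=16/13; mL=136/533, mR=-1368/533; mL+mR=-1232/533 → advance -1; mR−mL=-1504/533 → turn -1·90°
n=6: pose=(6,5,E); sL=160/113, sR=160/53; mL=13840/5989, mR=-17520/5989; mL+mR=-3680/5989 → advance -1; mR−mL=-31360/5989 → turn -1·90°
n=7: pose=(5,5,S); sL=4, sR=40; mL=38, mR=-24; mL+mR=14 → advance +1; mR−mL=-62 → turn -1·90°

0 32/5 160/121 -1136/605 -4272/605 5 8 W
1 80/61 16/17 296/1037 -1848/1037 6 8 N
2 160/149 32/13 3728/1937 -4464/1937 6 7 E
3 40/13 10 110/13 -105/13 5 7 S
4 160/9 160/81 -560/81 -1520/81 5 6 W
5 80/41 16/13 136/533 -1368/533 6 6 N
6 160/113 160/53 13840/5989 -17520/5989 6 5 E
7 4 40 38 -24 5 5 S
final 5 4 W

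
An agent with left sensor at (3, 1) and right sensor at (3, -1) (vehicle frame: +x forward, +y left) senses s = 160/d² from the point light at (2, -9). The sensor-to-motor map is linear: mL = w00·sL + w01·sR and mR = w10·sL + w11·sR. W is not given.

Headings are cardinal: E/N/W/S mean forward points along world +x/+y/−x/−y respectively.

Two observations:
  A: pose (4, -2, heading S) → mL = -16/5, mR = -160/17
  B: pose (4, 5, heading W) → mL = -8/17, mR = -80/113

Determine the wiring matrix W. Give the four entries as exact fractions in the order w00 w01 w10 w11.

-1/2 0 0 -1

obs A: pose=(4,-2,S) → sL=32/5, sR=160/17, mL=-16/5, mR=-160/17
obs B: pose=(4,5,W) → sL=16/17, sR=80/113, mL=-8/17, mR=-80/113
sensor matrix S = [[32/5, 160/17], [16/17, 80/113]]; det S = -141312/32657
solve [mL_A; mL_B] = S·[w00; w01] and [mR_A; mR_B] = S·[w10; w11]:
  w00 = -1/2, w01 = 0, w10 = 0, w11 = -1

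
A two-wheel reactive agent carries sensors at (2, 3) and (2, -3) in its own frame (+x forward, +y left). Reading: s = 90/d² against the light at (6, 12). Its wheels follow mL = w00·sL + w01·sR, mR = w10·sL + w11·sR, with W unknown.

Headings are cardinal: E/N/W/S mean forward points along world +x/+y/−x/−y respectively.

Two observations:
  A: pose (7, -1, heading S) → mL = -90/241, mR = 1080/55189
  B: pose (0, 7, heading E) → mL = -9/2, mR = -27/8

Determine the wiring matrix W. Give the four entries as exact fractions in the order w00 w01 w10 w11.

-1 0 -1 1

obs A: pose=(7,-1,S) → sL=90/241, sR=90/229, mL=-90/241, mR=1080/55189
obs B: pose=(0,7,E) → sL=9/2, sR=9/8, mL=-9/2, mR=-27/8
sensor matrix S = [[90/241, 90/229], [9/2, 9/8]]; det S = -297675/220756
solve [mL_A; mL_B] = S·[w00; w01] and [mR_A; mR_B] = S·[w10; w11]:
  w00 = -1, w01 = 0, w10 = -1, w11 = 1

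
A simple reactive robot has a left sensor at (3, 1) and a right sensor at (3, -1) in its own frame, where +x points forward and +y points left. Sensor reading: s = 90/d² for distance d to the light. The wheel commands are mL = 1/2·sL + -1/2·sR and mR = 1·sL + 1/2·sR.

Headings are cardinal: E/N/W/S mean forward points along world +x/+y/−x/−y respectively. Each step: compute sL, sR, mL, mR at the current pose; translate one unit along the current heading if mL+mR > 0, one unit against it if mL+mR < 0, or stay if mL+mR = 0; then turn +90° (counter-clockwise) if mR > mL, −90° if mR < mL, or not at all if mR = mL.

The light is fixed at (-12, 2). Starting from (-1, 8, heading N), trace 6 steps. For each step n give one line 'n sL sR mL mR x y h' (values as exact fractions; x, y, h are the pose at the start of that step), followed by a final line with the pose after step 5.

0 90/181 2/5 44/905 631/905 -1 8 N
1 9/10 45/64 63/640 801/640 -1 9 W
2 90/137 90/97 -1800/13289 14895/13289 -2 9 S
3 45/109 45/97 -270/10573 13635/21146 -2 8 E
4 90/181 2/5 44/905 631/905 -1 8 N
5 9/10 45/64 63/640 801/640 -1 9 W
final -2 9 S

n=0: pose=(-1,8,N); sL=90/181, sR=2/5; mL=44/905, mR=631/905; mL+mR=135/181 → advance +1; mR−mL=587/905 → turn +1·90°
n=1: pose=(-1,9,W); sL=9/10, sR=45/64; mL=63/640, mR=801/640; mL+mR=27/20 → advance +1; mR−mL=369/320 → turn +1·90°
n=2: pose=(-2,9,S); sL=90/137, sR=90/97; mL=-1800/13289, mR=14895/13289; mL+mR=135/137 → advance +1; mR−mL=16695/13289 → turn +1·90°
n=3: pose=(-2,8,E); sL=45/109, sR=45/97; mL=-270/10573, mR=13635/21146; mL+mR=135/218 → advance +1; mR−mL=14175/21146 → turn +1·90°
n=4: pose=(-1,8,N); sL=90/181, sR=2/5; mL=44/905, mR=631/905; mL+mR=135/181 → advance +1; mR−mL=587/905 → turn +1·90°
n=5: pose=(-1,9,W); sL=9/10, sR=45/64; mL=63/640, mR=801/640; mL+mR=27/20 → advance +1; mR−mL=369/320 → turn +1·90°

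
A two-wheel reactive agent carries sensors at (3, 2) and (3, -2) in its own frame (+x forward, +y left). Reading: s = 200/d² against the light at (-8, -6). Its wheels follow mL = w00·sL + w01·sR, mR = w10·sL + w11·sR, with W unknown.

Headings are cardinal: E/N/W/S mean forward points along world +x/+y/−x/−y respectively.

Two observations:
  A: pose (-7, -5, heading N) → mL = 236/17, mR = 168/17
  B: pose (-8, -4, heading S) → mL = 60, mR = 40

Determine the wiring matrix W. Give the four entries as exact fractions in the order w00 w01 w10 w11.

obs A: pose=(-7,-5,N) → sL=200/17, sR=8, mL=236/17, mR=168/17
obs B: pose=(-8,-4,S) → sL=40, sR=40, mL=60, mR=40
sensor matrix S = [[200/17, 8], [40, 40]]; det S = 2560/17
solve [mL_A; mL_B] = S·[w00; w01] and [mR_A; mR_B] = S·[w10; w11]:
  w00 = 1/2, w01 = 1, w10 = 1/2, w11 = 1/2

1/2 1 1/2 1/2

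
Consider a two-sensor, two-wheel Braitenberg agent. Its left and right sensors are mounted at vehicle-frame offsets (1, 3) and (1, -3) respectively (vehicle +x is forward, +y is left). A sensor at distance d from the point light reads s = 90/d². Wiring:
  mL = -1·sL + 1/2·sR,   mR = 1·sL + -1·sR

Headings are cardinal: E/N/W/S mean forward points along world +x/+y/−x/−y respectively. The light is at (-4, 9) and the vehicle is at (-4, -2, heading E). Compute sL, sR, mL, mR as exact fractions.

left sensor world pos  = (-3, 1); dL² = 65
right sensor world pos = (-3, -5); dR² = 197
sL = 90/65 = 18/13
sR = 90/197 = 90/197
mL = -1·sL + 1/2·sR = -2961/2561
mR = 1·sL + -1·sR = 2376/2561

18/13 90/197 -2961/2561 2376/2561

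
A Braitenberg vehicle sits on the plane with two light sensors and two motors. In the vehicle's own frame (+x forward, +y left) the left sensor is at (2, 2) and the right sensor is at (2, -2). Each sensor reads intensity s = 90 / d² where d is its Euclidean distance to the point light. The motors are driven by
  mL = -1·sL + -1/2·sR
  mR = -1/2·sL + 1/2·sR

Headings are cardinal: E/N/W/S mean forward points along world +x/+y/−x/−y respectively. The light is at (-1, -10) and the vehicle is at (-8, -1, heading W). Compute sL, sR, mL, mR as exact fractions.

9/13 45/101 -2403/2626 -162/1313

left sensor world pos  = (-10, -3); dL² = 130
right sensor world pos = (-10, 1); dR² = 202
sL = 90/130 = 9/13
sR = 90/202 = 45/101
mL = -1·sL + -1/2·sR = -2403/2626
mR = -1/2·sL + 1/2·sR = -162/1313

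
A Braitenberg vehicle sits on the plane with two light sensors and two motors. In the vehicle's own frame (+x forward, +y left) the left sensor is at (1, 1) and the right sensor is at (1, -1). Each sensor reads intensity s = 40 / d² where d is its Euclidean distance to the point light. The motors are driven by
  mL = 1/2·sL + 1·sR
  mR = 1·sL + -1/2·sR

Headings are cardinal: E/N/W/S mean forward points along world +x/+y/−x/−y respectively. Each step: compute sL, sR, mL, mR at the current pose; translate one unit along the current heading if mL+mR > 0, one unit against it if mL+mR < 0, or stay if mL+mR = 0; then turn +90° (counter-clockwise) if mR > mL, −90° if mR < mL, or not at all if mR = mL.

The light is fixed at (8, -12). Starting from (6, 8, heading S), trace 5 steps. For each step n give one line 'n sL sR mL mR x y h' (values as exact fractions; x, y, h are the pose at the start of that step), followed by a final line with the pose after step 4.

n=0: pose=(6,8,S); sL=20/181, sR=4/37; mL=1094/6697, mR=378/6697; mL+mR=1472/6697 → advance +1; mR−mL=-716/6697 → turn -1·90°
n=1: pose=(6,7,W); sL=40/333, sR=40/409; mL=21500/136197, mR=9700/136197; mL+mR=10400/45399 → advance +1; mR−mL=-11800/136197 → turn -1·90°
n=2: pose=(5,7,N); sL=5/52, sR=10/101; mL=1545/10504, mR=245/5252; mL+mR=2035/10504 → advance +1; mR−mL=-1055/10504 → turn -1·90°
n=3: pose=(5,8,E); sL=8/89, sR=8/73; mL=1004/6497, mR=228/6497; mL+mR=1232/6497 → advance +1; mR−mL=-776/6497 → turn -1·90°
n=4: pose=(6,8,S); sL=20/181, sR=4/37; mL=1094/6697, mR=378/6697; mL+mR=1472/6697 → advance +1; mR−mL=-716/6697 → turn -1·90°

0 20/181 4/37 1094/6697 378/6697 6 8 S
1 40/333 40/409 21500/136197 9700/136197 6 7 W
2 5/52 10/101 1545/10504 245/5252 5 7 N
3 8/89 8/73 1004/6497 228/6497 5 8 E
4 20/181 4/37 1094/6697 378/6697 6 8 S
final 6 7 W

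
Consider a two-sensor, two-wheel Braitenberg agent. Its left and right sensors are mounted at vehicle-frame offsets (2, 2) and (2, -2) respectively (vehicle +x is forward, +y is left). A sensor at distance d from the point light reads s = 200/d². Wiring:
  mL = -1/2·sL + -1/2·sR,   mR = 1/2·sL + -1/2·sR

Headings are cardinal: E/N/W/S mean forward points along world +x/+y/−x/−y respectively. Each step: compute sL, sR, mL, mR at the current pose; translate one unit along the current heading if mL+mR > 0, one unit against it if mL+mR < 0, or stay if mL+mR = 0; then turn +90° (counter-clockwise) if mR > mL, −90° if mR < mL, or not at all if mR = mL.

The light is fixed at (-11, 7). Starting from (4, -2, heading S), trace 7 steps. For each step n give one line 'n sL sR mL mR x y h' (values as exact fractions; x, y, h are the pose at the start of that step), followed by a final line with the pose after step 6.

0 20/41 20/29 -700/1189 -120/1189 4 -2 S
1 8/13 200/389 -2856/5057 256/5057 4 -1 E
2 10/9 50/73 -590/657 140/657 3 -1 N
3 40/53 200/193 -9160/10229 -1440/10229 3 -2 W
4 20/41 20/29 -700/1189 -120/1189 4 -2 S
5 8/13 200/389 -2856/5057 256/5057 4 -1 E
6 10/9 50/73 -590/657 140/657 3 -1 N
final 3 -2 W

n=0: pose=(4,-2,S); sL=20/41, sR=20/29; mL=-700/1189, mR=-120/1189; mL+mR=-20/29 → advance -1; mR−mL=20/41 → turn +1·90°
n=1: pose=(4,-1,E); sL=8/13, sR=200/389; mL=-2856/5057, mR=256/5057; mL+mR=-200/389 → advance -1; mR−mL=8/13 → turn +1·90°
n=2: pose=(3,-1,N); sL=10/9, sR=50/73; mL=-590/657, mR=140/657; mL+mR=-50/73 → advance -1; mR−mL=10/9 → turn +1·90°
n=3: pose=(3,-2,W); sL=40/53, sR=200/193; mL=-9160/10229, mR=-1440/10229; mL+mR=-200/193 → advance -1; mR−mL=40/53 → turn +1·90°
n=4: pose=(4,-2,S); sL=20/41, sR=20/29; mL=-700/1189, mR=-120/1189; mL+mR=-20/29 → advance -1; mR−mL=20/41 → turn +1·90°
n=5: pose=(4,-1,E); sL=8/13, sR=200/389; mL=-2856/5057, mR=256/5057; mL+mR=-200/389 → advance -1; mR−mL=8/13 → turn +1·90°
n=6: pose=(3,-1,N); sL=10/9, sR=50/73; mL=-590/657, mR=140/657; mL+mR=-50/73 → advance -1; mR−mL=10/9 → turn +1·90°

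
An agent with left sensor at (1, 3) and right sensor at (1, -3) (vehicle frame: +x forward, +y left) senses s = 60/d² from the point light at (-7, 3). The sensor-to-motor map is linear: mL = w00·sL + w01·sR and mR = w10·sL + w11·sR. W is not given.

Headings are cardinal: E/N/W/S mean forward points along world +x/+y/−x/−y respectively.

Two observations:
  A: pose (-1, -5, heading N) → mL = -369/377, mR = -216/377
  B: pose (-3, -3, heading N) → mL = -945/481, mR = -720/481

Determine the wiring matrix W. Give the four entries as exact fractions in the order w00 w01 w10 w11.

-1/2 -1 -1 1

obs A: pose=(-1,-5,N) → sL=30/29, sR=6/13, mL=-369/377, mR=-216/377
obs B: pose=(-3,-3,N) → sL=30/13, sR=30/37, mL=-945/481, mR=-720/481
sensor matrix S = [[30/29, 6/13], [30/13, 30/37]]; det S = -41040/181337
solve [mL_A; mL_B] = S·[w00; w01] and [mR_A; mR_B] = S·[w10; w11]:
  w00 = -1/2, w01 = -1, w10 = -1, w11 = 1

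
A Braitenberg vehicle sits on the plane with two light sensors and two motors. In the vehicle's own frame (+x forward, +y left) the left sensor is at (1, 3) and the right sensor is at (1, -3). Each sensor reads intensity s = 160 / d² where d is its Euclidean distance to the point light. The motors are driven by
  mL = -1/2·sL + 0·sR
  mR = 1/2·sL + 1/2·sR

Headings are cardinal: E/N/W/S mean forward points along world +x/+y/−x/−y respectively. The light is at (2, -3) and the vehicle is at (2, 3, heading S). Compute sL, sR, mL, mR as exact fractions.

left sensor world pos  = (5, 2); dL² = 34
right sensor world pos = (-1, 2); dR² = 34
sL = 160/34 = 80/17
sR = 160/34 = 80/17
mL = -1/2·sL + 0·sR = -40/17
mR = 1/2·sL + 1/2·sR = 80/17

80/17 80/17 -40/17 80/17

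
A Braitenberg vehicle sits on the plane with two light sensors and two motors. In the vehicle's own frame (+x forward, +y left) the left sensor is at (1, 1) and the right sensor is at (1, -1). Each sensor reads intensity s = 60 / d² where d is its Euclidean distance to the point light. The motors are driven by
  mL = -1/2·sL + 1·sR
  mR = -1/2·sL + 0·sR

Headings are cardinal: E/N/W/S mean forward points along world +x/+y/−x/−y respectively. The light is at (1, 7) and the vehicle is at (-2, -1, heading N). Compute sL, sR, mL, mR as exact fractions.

left sensor world pos  = (-3, 0); dL² = 65
right sensor world pos = (-1, 0); dR² = 53
sL = 60/65 = 12/13
sR = 60/53 = 60/53
mL = -1/2·sL + 1·sR = 462/689
mR = -1/2·sL + 0·sR = -6/13

12/13 60/53 462/689 -6/13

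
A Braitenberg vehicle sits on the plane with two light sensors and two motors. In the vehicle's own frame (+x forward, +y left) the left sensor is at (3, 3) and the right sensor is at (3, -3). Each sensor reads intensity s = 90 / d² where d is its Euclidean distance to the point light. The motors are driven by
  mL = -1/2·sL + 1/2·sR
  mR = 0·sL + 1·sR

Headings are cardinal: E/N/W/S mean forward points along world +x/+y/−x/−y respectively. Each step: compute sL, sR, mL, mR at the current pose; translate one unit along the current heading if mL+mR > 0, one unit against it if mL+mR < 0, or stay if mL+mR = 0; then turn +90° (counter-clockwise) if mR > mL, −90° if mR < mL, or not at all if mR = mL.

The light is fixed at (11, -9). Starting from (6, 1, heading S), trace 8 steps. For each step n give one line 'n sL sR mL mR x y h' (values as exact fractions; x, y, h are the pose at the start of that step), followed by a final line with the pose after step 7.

n=0: pose=(6,1,S); sL=90/53, sR=90/113; mL=-2700/5989, mR=90/113; mL+mR=2070/5989 → advance +1; mR−mL=7470/5989 → turn +1·90°
n=1: pose=(6,0,E); sL=45/74, sR=9/4; mL=243/296, mR=9/4; mL+mR=909/296 → advance +1; mR−mL=423/296 → turn +1·90°
n=2: pose=(7,0,N); sL=90/193, sR=18/29; mL=432/5597, mR=18/29; mL+mR=3906/5597 → advance +1; mR−mL=3042/5597 → turn +1·90°
n=3: pose=(7,1,W); sL=45/49, sR=45/109; mL=-1350/5341, mR=45/109; mL+mR=855/5341 → advance +1; mR−mL=3555/5341 → turn +1·90°
n=4: pose=(6,1,S); sL=90/53, sR=90/113; mL=-2700/5989, mR=90/113; mL+mR=2070/5989 → advance +1; mR−mL=7470/5989 → turn +1·90°
n=5: pose=(6,0,E); sL=45/74, sR=9/4; mL=243/296, mR=9/4; mL+mR=909/296 → advance +1; mR−mL=423/296 → turn +1·90°
n=6: pose=(7,0,N); sL=90/193, sR=18/29; mL=432/5597, mR=18/29; mL+mR=3906/5597 → advance +1; mR−mL=3042/5597 → turn +1·90°
n=7: pose=(7,1,W); sL=45/49, sR=45/109; mL=-1350/5341, mR=45/109; mL+mR=855/5341 → advance +1; mR−mL=3555/5341 → turn +1·90°

0 90/53 90/113 -2700/5989 90/113 6 1 S
1 45/74 9/4 243/296 9/4 6 0 E
2 90/193 18/29 432/5597 18/29 7 0 N
3 45/49 45/109 -1350/5341 45/109 7 1 W
4 90/53 90/113 -2700/5989 90/113 6 1 S
5 45/74 9/4 243/296 9/4 6 0 E
6 90/193 18/29 432/5597 18/29 7 0 N
7 45/49 45/109 -1350/5341 45/109 7 1 W
final 6 1 S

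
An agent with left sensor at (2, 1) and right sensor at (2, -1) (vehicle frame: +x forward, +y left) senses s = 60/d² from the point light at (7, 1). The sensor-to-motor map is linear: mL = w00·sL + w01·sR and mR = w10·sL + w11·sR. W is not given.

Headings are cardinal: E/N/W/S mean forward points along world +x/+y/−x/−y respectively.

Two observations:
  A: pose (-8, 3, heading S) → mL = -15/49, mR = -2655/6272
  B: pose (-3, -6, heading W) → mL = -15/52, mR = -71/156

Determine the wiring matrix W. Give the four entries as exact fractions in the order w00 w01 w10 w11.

-1 0 -1 -1/2

obs A: pose=(-8,3,S) → sL=15/49, sR=15/64, mL=-15/49, mR=-2655/6272
obs B: pose=(-3,-6,W) → sL=15/52, sR=1/3, mL=-15/52, mR=-71/156
sensor matrix S = [[15/49, 15/64], [15/52, 1/3]]; det S = 5615/163072
solve [mL_A; mL_B] = S·[w00; w01] and [mR_A; mR_B] = S·[w10; w11]:
  w00 = -1, w01 = 0, w10 = -1, w11 = -1/2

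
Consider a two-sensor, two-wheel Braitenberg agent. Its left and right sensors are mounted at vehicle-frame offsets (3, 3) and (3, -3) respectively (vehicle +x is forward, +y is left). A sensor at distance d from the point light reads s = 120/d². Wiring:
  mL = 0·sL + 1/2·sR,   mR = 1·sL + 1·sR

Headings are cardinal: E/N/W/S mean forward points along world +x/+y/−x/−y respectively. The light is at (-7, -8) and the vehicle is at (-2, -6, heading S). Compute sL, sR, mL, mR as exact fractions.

24/13 24 12 336/13

left sensor world pos  = (1, -9); dL² = 65
right sensor world pos = (-5, -9); dR² = 5
sL = 120/65 = 24/13
sR = 120/5 = 24
mL = 0·sL + 1/2·sR = 12
mR = 1·sL + 1·sR = 336/13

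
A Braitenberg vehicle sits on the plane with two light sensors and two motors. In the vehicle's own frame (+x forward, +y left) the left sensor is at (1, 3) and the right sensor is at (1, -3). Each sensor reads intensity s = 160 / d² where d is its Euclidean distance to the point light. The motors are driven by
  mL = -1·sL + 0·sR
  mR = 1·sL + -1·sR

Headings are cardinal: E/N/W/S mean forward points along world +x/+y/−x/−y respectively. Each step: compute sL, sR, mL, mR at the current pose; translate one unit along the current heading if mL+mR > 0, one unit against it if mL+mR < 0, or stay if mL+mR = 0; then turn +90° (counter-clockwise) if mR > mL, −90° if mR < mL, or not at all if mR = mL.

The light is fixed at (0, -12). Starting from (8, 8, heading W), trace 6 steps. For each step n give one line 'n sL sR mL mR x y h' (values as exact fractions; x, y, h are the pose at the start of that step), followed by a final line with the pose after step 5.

0 80/169 80/289 -80/169 9600/48841 8 8 W
1 32/101 160/397 -32/101 -3456/40097 9 8 S
2 40/169 20/53 -40/169 -1260/8957 9 9 E
3 160/509 32/121 -160/509 3072/61589 8 9 N
4 80/169 80/289 -80/169 9600/48841 8 8 W
5 32/101 160/397 -32/101 -3456/40097 9 8 S
final 9 9 E

n=0: pose=(8,8,W); sL=80/169, sR=80/289; mL=-80/169, mR=9600/48841; mL+mR=-80/289 → advance -1; mR−mL=32720/48841 → turn +1·90°
n=1: pose=(9,8,S); sL=32/101, sR=160/397; mL=-32/101, mR=-3456/40097; mL+mR=-160/397 → advance -1; mR−mL=9248/40097 → turn +1·90°
n=2: pose=(9,9,E); sL=40/169, sR=20/53; mL=-40/169, mR=-1260/8957; mL+mR=-20/53 → advance -1; mR−mL=860/8957 → turn +1·90°
n=3: pose=(8,9,N); sL=160/509, sR=32/121; mL=-160/509, mR=3072/61589; mL+mR=-32/121 → advance -1; mR−mL=22432/61589 → turn +1·90°
n=4: pose=(8,8,W); sL=80/169, sR=80/289; mL=-80/169, mR=9600/48841; mL+mR=-80/289 → advance -1; mR−mL=32720/48841 → turn +1·90°
n=5: pose=(9,8,S); sL=32/101, sR=160/397; mL=-32/101, mR=-3456/40097; mL+mR=-160/397 → advance -1; mR−mL=9248/40097 → turn +1·90°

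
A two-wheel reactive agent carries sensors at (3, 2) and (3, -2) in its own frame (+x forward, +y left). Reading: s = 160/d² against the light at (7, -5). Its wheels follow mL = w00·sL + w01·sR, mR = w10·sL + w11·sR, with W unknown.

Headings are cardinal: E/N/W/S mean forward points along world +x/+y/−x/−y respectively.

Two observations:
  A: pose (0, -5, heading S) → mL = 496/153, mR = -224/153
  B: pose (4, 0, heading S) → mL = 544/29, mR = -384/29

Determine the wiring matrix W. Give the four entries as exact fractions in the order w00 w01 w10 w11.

obs A: pose=(0,-5,S) → sL=80/17, sR=16/9, mL=496/153, mR=-224/153
obs B: pose=(4,0,S) → sL=32, sR=160/29, mL=544/29, mR=-384/29
sensor matrix S = [[80/17, 16/9], [32, 160/29]]; det S = -137216/4437
solve [mL_A; mL_B] = S·[w00; w01] and [mR_A; mR_B] = S·[w10; w11]:
  w00 = 1/2, w01 = 1/2, w10 = -1/2, w11 = 1/2

1/2 1/2 -1/2 1/2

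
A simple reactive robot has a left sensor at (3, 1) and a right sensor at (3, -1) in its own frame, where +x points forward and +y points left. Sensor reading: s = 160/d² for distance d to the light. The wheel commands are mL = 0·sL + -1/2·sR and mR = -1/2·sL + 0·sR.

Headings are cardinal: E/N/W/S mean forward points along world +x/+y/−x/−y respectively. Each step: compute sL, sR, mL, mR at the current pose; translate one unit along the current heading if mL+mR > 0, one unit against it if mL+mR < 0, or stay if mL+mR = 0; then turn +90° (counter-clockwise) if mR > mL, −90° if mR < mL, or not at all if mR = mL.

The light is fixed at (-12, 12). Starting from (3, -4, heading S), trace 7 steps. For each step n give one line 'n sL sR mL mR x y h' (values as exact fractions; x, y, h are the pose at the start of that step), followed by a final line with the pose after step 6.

0 160/617 160/557 -80/557 -80/617 3 -4 S
1 4/13 8/29 -4/29 -2/13 3 -3 E
2 160/549 160/493 -80/493 -80/549 2 -3 S
3 80/229 80/257 -40/257 -40/229 2 -2 E
4 32/97 160/433 -80/433 -16/97 1 -2 S
5 2/5 40/113 -20/113 -1/5 1 -1 E
6 32/85 160/377 -80/377 -16/85 0 -1 S
final 0 0 E

n=0: pose=(3,-4,S); sL=160/617, sR=160/557; mL=-80/557, mR=-80/617; mL+mR=-93920/343669 → advance -1; mR−mL=4800/343669 → turn +1·90°
n=1: pose=(3,-3,E); sL=4/13, sR=8/29; mL=-4/29, mR=-2/13; mL+mR=-110/377 → advance -1; mR−mL=-6/377 → turn -1·90°
n=2: pose=(2,-3,S); sL=160/549, sR=160/493; mL=-80/493, mR=-80/549; mL+mR=-83360/270657 → advance -1; mR−mL=4480/270657 → turn +1·90°
n=3: pose=(2,-2,E); sL=80/229, sR=80/257; mL=-40/257, mR=-40/229; mL+mR=-19440/58853 → advance -1; mR−mL=-1120/58853 → turn -1·90°
n=4: pose=(1,-2,S); sL=32/97, sR=160/433; mL=-80/433, mR=-16/97; mL+mR=-14688/42001 → advance -1; mR−mL=832/42001 → turn +1·90°
n=5: pose=(1,-1,E); sL=2/5, sR=40/113; mL=-20/113, mR=-1/5; mL+mR=-213/565 → advance -1; mR−mL=-13/565 → turn -1·90°
n=6: pose=(0,-1,S); sL=32/85, sR=160/377; mL=-80/377, mR=-16/85; mL+mR=-12832/32045 → advance -1; mR−mL=768/32045 → turn +1·90°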